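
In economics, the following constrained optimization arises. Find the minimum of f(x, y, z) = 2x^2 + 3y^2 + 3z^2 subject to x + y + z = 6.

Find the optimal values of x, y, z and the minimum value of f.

Using Lagrange multipliers on f = 2x^2 + 3y^2 + 3z^2 with constraint x + y + z = 6:
Conditions: 2*2*x = lambda, 2*3*y = lambda, 2*3*z = lambda
So x = lambda/4, y = lambda/6, z = lambda/6
Substituting into constraint: lambda * (7/12) = 6
lambda = 72/7
x = 18/7, y = 12/7, z = 12/7
Minimum value = 216/7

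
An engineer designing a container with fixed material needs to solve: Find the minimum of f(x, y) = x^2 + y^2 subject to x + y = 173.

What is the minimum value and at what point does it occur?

Substitute y = 173 - x into f(x,y) = x^2 + y^2:
g(x) = x^2 + (173 - x)^2 = 2x^2 - 346x + 29929
g'(x) = 4x - 346 = 0  =>  x = 173/2
y = 173 - 173/2 = 173/2
Minimum value = (173/2)^2 + (173/2)^2 = 29929/2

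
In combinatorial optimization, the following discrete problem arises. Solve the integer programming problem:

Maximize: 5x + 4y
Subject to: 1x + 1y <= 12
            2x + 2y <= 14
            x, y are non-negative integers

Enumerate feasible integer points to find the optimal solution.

Constraint 1: 1x + 1y <= 12
Constraint 2: 2x + 2y <= 14
Feasible x range (need y >= 0): 0 <= x <= min(12/1, 14/2) => x in {0, ..., 7}.
Enumerate feasible integer points row by row (the coefficient of y is 4 > 0, so for each x the largest feasible y gives the best value):
  x = 0: y <= min((12 - 1*0)/1, (14 - 2*0)/2) => y in {0, ..., 7}; best 5*0 + 4*7 = 28
  x = 1: y <= min((12 - 1*1)/1, (14 - 2*1)/2) => y in {0, ..., 6}; best 5*1 + 4*6 = 29
  x = 2: y <= min((12 - 1*2)/1, (14 - 2*2)/2) => y in {0, ..., 5}; best 5*2 + 4*5 = 30
  x = 3: y <= min((12 - 1*3)/1, (14 - 2*3)/2) => y in {0, ..., 4}; best 5*3 + 4*4 = 31
  x = 4: y <= min((12 - 1*4)/1, (14 - 2*4)/2) => y in {0, ..., 3}; best 5*4 + 4*3 = 32
  x = 5: y <= min((12 - 1*5)/1, (14 - 2*5)/2) => y in {0, ..., 2}; best 5*5 + 4*2 = 33
  x = 6: y <= min((12 - 1*6)/1, (14 - 2*6)/2) => y in {0, ..., 1}; best 5*6 + 4*1 = 34
  x = 7: y <= min((12 - 1*7)/1, (14 - 2*7)/2) => y in {0}; best 5*7 + 4*0 = 35
The maximum 5x + 4y = 35 is achieved at x = 7, y = 0.
Check: 1*7 + 1*0 = 7 <= 12 and 2*7 + 2*0 = 14 <= 14.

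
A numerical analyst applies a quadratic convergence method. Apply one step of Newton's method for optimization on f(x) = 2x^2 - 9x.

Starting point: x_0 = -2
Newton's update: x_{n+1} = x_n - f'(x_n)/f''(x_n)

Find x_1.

f(x) = 2x^2 - 9x
f'(x) = 4x + (-9), f''(x) = 4
Newton step: x_1 = x_0 - f'(x_0)/f''(x_0)
f'(-2) = -17
x_1 = -2 - -17/4 = 9/4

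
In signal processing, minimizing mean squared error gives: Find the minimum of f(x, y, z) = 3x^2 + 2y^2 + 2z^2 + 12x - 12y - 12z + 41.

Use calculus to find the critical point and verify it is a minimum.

f(x,y,z) = 3x^2 + 2y^2 + 2z^2 + 12x - 12y - 12z + 41
df/dx = 6x + (12) = 0 => x = -2
df/dy = 4y + (-12) = 0 => y = 3
df/dz = 4z + (-12) = 0 => z = 3
f(-2,3,3) = 3*(-2)^2 + 2*(3)^2 + 2*(3)^2 + 12*(-2) + -12*(3) + -12*(3) + 41 = -7
Hessian is diagonal with entries 6, 4, 4 > 0, confirmed minimum.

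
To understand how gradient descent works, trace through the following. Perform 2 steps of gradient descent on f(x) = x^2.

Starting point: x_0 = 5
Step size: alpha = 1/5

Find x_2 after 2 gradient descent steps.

f(x) = x^2, f'(x) = 2x + (0)
Step 1: f'(5) = 10, x_1 = 5 - 1/5 * 10 = 3
Step 2: f'(3) = 6, x_2 = 3 - 1/5 * 6 = 9/5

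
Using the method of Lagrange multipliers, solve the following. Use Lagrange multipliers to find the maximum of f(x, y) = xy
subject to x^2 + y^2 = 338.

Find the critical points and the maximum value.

Lagrange conditions: y = 2*lambda*x and x = 2*lambda*y
If x = 0 then y = 0, violating the constraint, so x, y != 0.
Dividing: y/x = x/y => x^2 = y^2 => y = x or y = -x
Constraint: 2x^2 = 338 => x^2 = 169 => x = +/-13
Critical points: (13, 13), (-13, -13), (13, -13), (-13, 13)
  y = x:  xy = x^2 = 169  at (13, 13) and (-13, -13)
  y = -x: xy = -x^2 = -169 at (13, -13) and (-13, 13)
Maximum xy = 169 at (13, 13) and (-13, -13)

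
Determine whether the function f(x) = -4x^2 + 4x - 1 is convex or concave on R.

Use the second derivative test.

f(x) = -4x^2 + 4x - 1
f'(x) = -8x + 4
f''(x) = -8
Since f''(x) = -8 < 0 for all x, f is concave on R.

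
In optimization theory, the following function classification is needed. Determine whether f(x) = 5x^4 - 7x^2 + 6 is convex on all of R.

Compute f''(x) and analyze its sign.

f(x) = 5x^4 - 7x^2 + 6
f'(x) = 20x^3 + -14x
f''(x) = 60x^2 + -14
f''(0) = -14 < 0, so not convex near x = 0
Therefore, f is not globally convex on R.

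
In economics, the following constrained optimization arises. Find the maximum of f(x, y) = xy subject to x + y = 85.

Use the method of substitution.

Substitute y = 85 - x into f(x,y) = xy:
g(x) = x(85 - x) = 85x - x^2
g'(x) = 85 - 2x = 0  =>  x = 85/2
y = 85 - 85/2 = 85/2
Maximum value = (85/2) * (85/2) = 7225/4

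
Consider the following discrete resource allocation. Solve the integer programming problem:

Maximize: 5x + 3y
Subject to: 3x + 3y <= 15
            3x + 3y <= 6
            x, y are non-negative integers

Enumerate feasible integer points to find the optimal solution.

Constraint 1: 3x + 3y <= 15
Constraint 2: 3x + 3y <= 6
Feasible x range (need y >= 0): 0 <= x <= min(15/3, 6/3) => x in {0, ..., 2}.
Enumerate feasible integer points row by row (the coefficient of y is 3 > 0, so for each x the largest feasible y gives the best value):
  x = 0: y <= min((15 - 3*0)/3, (6 - 3*0)/3) => y in {0, ..., 2}; best 5*0 + 3*2 = 6
  x = 1: y <= min((15 - 3*1)/3, (6 - 3*1)/3) => y in {0, ..., 1}; best 5*1 + 3*1 = 8
  x = 2: y <= min((15 - 3*2)/3, (6 - 3*2)/3) => y in {0}; best 5*2 + 3*0 = 10
The maximum 5x + 3y = 10 is achieved at x = 2, y = 0.
Check: 3*2 + 3*0 = 6 <= 15 and 3*2 + 3*0 = 6 <= 6.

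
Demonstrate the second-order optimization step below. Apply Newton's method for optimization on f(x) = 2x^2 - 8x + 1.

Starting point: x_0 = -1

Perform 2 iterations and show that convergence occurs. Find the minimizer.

f(x) = 2x^2 - 8x + 1, f'(x) = 4x + (-8), f''(x) = 4
Step 1: f'(-1) = -12, x_1 = -1 - -12/4 = 2
Step 2: f'(2) = 0, x_2 = 2 (converged)
Newton's method converges in 1 step for quadratics.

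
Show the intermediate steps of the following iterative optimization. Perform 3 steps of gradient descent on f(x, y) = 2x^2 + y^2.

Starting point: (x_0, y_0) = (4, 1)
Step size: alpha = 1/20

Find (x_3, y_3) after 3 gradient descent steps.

f(x,y) = 2x^2 + y^2
grad_x = 4x + 0y, grad_y = 2y + 0x
Step 1: grad = (16, 2), (16/5, 9/10)
Step 2: grad = (64/5, 9/5), (64/25, 81/100)
Step 3: grad = (256/25, 81/50), (256/125, 729/1000)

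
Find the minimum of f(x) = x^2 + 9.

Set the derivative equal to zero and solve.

f(x) = x^2 + 9
f'(x) = 2x + (0) = 0
x = 0/2 = 0
f(0) = 9
Since f''(x) = 2 > 0, this is a minimum.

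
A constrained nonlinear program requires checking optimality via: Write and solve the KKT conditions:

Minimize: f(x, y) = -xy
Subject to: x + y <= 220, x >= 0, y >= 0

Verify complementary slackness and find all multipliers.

Problem: min -xy s.t. x + y <= 220 (multiplier lambda), x >= 0 (mu_x), y >= 0 (mu_y)
KKT stationarity: -y + lambda - mu_x = 0, -x + lambda - mu_y = 0, with lambda, mu_x, mu_y >= 0
Complementary slackness: lambda*(x + y - 220) = 0, mu_x*x = 0, mu_y*y = 0
If lambda = 0: y = -mu_x <= 0 and x = -mu_y <= 0 force x = y = 0 with f = 0; but x = y = 110 is feasible with f = -12100 < 0, so this is not the minimum. Hence lambda > 0 and x + y = 220.
Try x > 0, y > 0 (so mu_x = mu_y = 0): y = lambda, x = lambda => x = y = lambda
x + y = 220 => 2*lambda = 220 => lambda = 110
x* = y* = 110 > 0, consistent with mu_x = mu_y = 0.
(Any feasible point with x = 0 or y = 0 has f = 0 > -12100, so the minimum is not on those boundaries.)
min(-xy) = -12100 (i.e. max xy = 12100)
Multipliers: lambda = 110, mu_x = 0, mu_y = 0
Complementary slackness: lambda*(x + y - 220) = 110*(110 + 110 - 220) = 0, mu_x*x = 0*110 = 0, mu_y*y = 0*110 = 0. Satisfied.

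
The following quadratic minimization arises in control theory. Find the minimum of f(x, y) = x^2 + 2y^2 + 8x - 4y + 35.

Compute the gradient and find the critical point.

f(x,y) = x^2 + 2y^2 + 8x - 4y + 35
df/dx = 2x + (8) = 0  =>  x = -4
df/dy = 4y + (-4) = 0  =>  y = 1
f(-4, 1) = 1*(-4)^2 + 2*(1)^2 + 8*(-4) + -4*(1) + 35 = 17
Hessian is diagonal with entries 2, 4 > 0, so this is a minimum.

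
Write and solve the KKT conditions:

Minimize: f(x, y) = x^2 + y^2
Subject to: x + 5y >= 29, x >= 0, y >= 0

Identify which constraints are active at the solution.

KKT conditions for min x^2 + y^2 s.t. 1x + 5y >= 29, x >= 0, y >= 0:
Stationarity: 2x = mu*1 + mu_x, 2y = mu*5 + mu_y, with mu, mu_x, mu_y >= 0
Complementary slackness: mu*(x + 5y - 29) = 0, mu_x*x = 0, mu_y*y = 0
(0, 0) is infeasible (1*0 + 5*0 < 29), so if mu = 0 stationarity would force x = mu_x/2 >= 0, y = mu_y/2 >= 0 with mu_x*x = mu_y*y = 0, i.e. x = y = 0: contradiction. Hence mu > 0 and x + 5y = 29 is active.
Try x > 0, y > 0 (so mu_x = mu_y = 0): x = 1*mu/2, y = 5*mu/2
Substitute: 1*(1*mu/2) + 5*(5*mu/2) = 29
  mu*26/2 = 29 => mu = 29/13
x* = 29/26 > 0, y* = 145/26 > 0, consistent with mu_x = mu_y = 0.
f is convex and the constraints are linear, so this KKT point is the global minimum.
f* = 841/26
Active constraints: x + 5y >= 29 (holds with equality, mu = 29/13 > 0); x >= 0 and y >= 0 are inactive (mu_x = mu_y = 0).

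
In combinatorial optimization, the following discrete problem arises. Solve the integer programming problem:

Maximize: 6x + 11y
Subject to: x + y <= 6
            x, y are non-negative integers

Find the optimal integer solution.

Objective: 6x + 11y, constraint: x + y <= 6
Coefficient of y is 11 > coefficient of x is 6, so allocate the entire budget to y.
Optimal: x = 0, y = 6, value = 66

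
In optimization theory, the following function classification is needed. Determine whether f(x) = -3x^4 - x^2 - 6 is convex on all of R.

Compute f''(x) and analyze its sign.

f(x) = -3x^4 - x^2 - 6
f'(x) = -12x^3 + -2x
f''(x) = -36x^2 + -2
f''(x) = -36x^2 + -2 <= -2 < 0 for all x
Therefore, f is concave on R.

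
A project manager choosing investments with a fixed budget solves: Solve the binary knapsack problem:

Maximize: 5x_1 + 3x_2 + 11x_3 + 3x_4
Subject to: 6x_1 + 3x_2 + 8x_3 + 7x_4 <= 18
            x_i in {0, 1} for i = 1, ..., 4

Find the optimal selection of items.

Items: item 1 (v=5, w=6), item 2 (v=3, w=3), item 3 (v=11, w=8), item 4 (v=3, w=7)
Capacity: 18
Checking all 16 subsets (w = total weight, v = total value):
  {}: w = 0, v = 0
  {1}: w = 6, v = 5
  {2}: w = 3, v = 3
  {3}: w = 8, v = 11
  {4}: w = 7, v = 3
  {1, 2}: w = 9, v = 8
  {1, 3}: w = 14, v = 16
  {1, 4}: w = 13, v = 8
  {2, 3}: w = 11, v = 14
  {2, 4}: w = 10, v = 6
  {3, 4}: w = 15, v = 14
  {1, 2, 3}: w = 17, v = 19
  {1, 2, 4}: w = 16, v = 11
  {1, 3, 4}: w = 21 > 18, infeasible
  {2, 3, 4}: w = 18, v = 17
  {1, 2, 3, 4}: w = 24 > 18, infeasible
Best feasible subset: items [1, 2, 3]
Total weight: 17 <= 18, total value: 19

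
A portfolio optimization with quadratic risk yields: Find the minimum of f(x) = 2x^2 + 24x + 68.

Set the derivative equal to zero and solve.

f(x) = 2x^2 + 24x + 68
f'(x) = 4x + (24) = 0
x = -24/4 = -6
f(-6) = -4
Since f''(x) = 4 > 0, this is a minimum.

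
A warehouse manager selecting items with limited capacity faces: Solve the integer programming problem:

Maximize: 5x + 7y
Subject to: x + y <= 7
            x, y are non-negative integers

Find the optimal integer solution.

Objective: 5x + 7y, constraint: x + y <= 7
Coefficient of y is 7 > coefficient of x is 5, so allocate the entire budget to y.
Optimal: x = 0, y = 7, value = 49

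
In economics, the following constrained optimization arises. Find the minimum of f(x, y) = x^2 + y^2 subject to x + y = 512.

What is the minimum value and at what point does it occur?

Substitute y = 512 - x into f(x,y) = x^2 + y^2:
g(x) = x^2 + (512 - x)^2 = 2x^2 - 1024x + 262144
g'(x) = 4x - 1024 = 0  =>  x = 256
y = 512 - 256 = 256
Minimum value = 256^2 + 256^2 = 131072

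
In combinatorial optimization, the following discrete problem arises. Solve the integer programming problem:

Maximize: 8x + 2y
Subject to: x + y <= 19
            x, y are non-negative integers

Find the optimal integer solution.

Objective: 8x + 2y, constraint: x + y <= 19
Coefficient of x is 8 >= coefficient of y is 2, so allocate the entire budget to x.
Optimal: x = 19, y = 0, value = 152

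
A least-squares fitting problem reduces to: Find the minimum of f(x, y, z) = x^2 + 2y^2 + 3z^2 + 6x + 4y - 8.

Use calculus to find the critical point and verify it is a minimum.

f(x,y,z) = x^2 + 2y^2 + 3z^2 + 6x + 4y - 8
df/dx = 2x + (6) = 0 => x = -3
df/dy = 4y + (4) = 0 => y = -1
df/dz = 6z + (0) = 0 => z = 0
f(-3,-1,0) = 1*(-3)^2 + 2*(-1)^2 + 3*(0)^2 + 6*(-3) + 4*(-1) + -8 = -19
Hessian is diagonal with entries 2, 4, 6 > 0, confirmed minimum.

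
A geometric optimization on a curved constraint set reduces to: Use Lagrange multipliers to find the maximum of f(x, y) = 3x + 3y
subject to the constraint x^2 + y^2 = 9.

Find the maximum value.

Set up Lagrange conditions: grad f = lambda * grad g
  3 = 2*lambda*x
  3 = 2*lambda*y
From these: x/y = 3/3, so x = 3t, y = 3t for some t.
Substitute into constraint: (3t)^2 + (3t)^2 = 9
  t^2 * 18 = 9
  t = sqrt(9/18)
Maximum = 3*x + 3*y = (3^2 + 3^2)*t = 18 * sqrt(9/18) = sqrt(162)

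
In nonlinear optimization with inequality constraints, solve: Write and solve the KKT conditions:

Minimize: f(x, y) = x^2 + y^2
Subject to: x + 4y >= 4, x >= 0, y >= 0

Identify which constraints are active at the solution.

KKT conditions for min x^2 + y^2 s.t. 1x + 4y >= 4, x >= 0, y >= 0:
Stationarity: 2x = mu*1 + mu_x, 2y = mu*4 + mu_y, with mu, mu_x, mu_y >= 0
Complementary slackness: mu*(x + 4y - 4) = 0, mu_x*x = 0, mu_y*y = 0
(0, 0) is infeasible (1*0 + 4*0 < 4), so if mu = 0 stationarity would force x = mu_x/2 >= 0, y = mu_y/2 >= 0 with mu_x*x = mu_y*y = 0, i.e. x = y = 0: contradiction. Hence mu > 0 and x + 4y = 4 is active.
Try x > 0, y > 0 (so mu_x = mu_y = 0): x = 1*mu/2, y = 4*mu/2
Substitute: 1*(1*mu/2) + 4*(4*mu/2) = 4
  mu*17/2 = 4 => mu = 8/17
x* = 4/17 > 0, y* = 16/17 > 0, consistent with mu_x = mu_y = 0.
f is convex and the constraints are linear, so this KKT point is the global minimum.
f* = 16/17
Active constraints: x + 4y >= 4 (holds with equality, mu = 8/17 > 0); x >= 0 and y >= 0 are inactive (mu_x = mu_y = 0).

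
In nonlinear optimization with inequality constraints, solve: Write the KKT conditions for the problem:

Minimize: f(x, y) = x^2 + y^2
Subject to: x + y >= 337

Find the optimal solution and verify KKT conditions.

KKT conditions for min x^2 + y^2 s.t. x + y >= 337:
Stationarity: 2x = mu, 2y = mu
So x = y = mu/2.
Complementary slackness: mu*(x + y - 337) = 0
Primal feasibility: x + y >= 337; dual feasibility: mu >= 0
If mu = 0 then x = y = 0, but 0 + 0 < 337 is infeasible, so the constraint is active.
Constraint active: x + y = 2*(mu/2) = 337 => mu = 337
x = y = 337/2, f = 113569/2
Verify: stationarity 2*(337/2) = 337 = mu; primal 337/2 + 337/2 = 337 >= 337; dual mu = 337 >= 0; complementary slackness 337*(337 - 337) = 0. All KKT conditions hold.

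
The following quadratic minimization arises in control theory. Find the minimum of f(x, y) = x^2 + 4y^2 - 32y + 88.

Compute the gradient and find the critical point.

f(x,y) = x^2 + 4y^2 - 32y + 88
df/dx = 2x + (0) = 0  =>  x = 0
df/dy = 8y + (-32) = 0  =>  y = 4
f(0, 4) = 1*(0)^2 + 4*(4)^2 + -32*(4) + 88 = 24
Hessian is diagonal with entries 2, 8 > 0, so this is a minimum.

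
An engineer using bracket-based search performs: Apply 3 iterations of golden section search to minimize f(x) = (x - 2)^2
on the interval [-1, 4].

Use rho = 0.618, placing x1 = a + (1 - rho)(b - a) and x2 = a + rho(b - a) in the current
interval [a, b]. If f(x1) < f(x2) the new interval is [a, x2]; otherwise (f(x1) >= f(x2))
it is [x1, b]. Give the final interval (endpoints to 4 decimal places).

Golden section search for min of f(x) = (x - 2)^2 on [-1, 4].
Each step: x1 = a + (1 - rho)(b - a), x2 = a + rho(b - a); if f(x1) < f(x2) keep [a, x2], otherwise keep [x1, b].
Step 1: [-1.0000, 4.0000], x1=0.9100 (f=1.1881), x2=2.0900 (f=0.0081); f(x1) > f(x2) => keep [0.9100, 4.0000]
Step 2: [0.9100, 4.0000], x1=2.0904 (f=0.0082), x2=2.8196 (f=0.6718); f(x1) < f(x2) => keep [0.9100, 2.8196]
Step 3: [0.9100, 2.8196], x1=1.6395 (f=0.1300), x2=2.0901 (f=0.0081); f(x1) > f(x2) => keep [1.6395, 2.8196]
Final interval: [1.6395, 2.8196]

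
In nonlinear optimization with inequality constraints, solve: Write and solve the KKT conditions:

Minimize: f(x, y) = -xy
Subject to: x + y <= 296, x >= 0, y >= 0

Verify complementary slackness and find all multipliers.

Problem: min -xy s.t. x + y <= 296 (multiplier lambda), x >= 0 (mu_x), y >= 0 (mu_y)
KKT stationarity: -y + lambda - mu_x = 0, -x + lambda - mu_y = 0, with lambda, mu_x, mu_y >= 0
Complementary slackness: lambda*(x + y - 296) = 0, mu_x*x = 0, mu_y*y = 0
If lambda = 0: y = -mu_x <= 0 and x = -mu_y <= 0 force x = y = 0 with f = 0; but x = y = 148 is feasible with f = -21904 < 0, so this is not the minimum. Hence lambda > 0 and x + y = 296.
Try x > 0, y > 0 (so mu_x = mu_y = 0): y = lambda, x = lambda => x = y = lambda
x + y = 296 => 2*lambda = 296 => lambda = 148
x* = y* = 148 > 0, consistent with mu_x = mu_y = 0.
(Any feasible point with x = 0 or y = 0 has f = 0 > -21904, so the minimum is not on those boundaries.)
min(-xy) = -21904 (i.e. max xy = 21904)
Multipliers: lambda = 148, mu_x = 0, mu_y = 0
Complementary slackness: lambda*(x + y - 296) = 148*(148 + 148 - 296) = 0, mu_x*x = 0*148 = 0, mu_y*y = 0*148 = 0. Satisfied.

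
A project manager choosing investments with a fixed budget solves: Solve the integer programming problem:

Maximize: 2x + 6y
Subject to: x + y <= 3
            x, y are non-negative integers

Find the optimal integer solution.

Objective: 2x + 6y, constraint: x + y <= 3
Coefficient of y is 6 > coefficient of x is 2, so allocate the entire budget to y.
Optimal: x = 0, y = 3, value = 18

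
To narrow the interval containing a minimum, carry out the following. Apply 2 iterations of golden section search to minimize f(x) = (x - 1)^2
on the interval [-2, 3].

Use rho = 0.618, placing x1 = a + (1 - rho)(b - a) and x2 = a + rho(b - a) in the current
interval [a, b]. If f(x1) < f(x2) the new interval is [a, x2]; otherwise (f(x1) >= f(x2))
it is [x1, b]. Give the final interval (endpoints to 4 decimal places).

Golden section search for min of f(x) = (x - 1)^2 on [-2, 3].
Each step: x1 = a + (1 - rho)(b - a), x2 = a + rho(b - a); if f(x1) < f(x2) keep [a, x2], otherwise keep [x1, b].
Step 1: [-2.0000, 3.0000], x1=-0.0900 (f=1.1881), x2=1.0900 (f=0.0081); f(x1) > f(x2) => keep [-0.0900, 3.0000]
Step 2: [-0.0900, 3.0000], x1=1.0904 (f=0.0082), x2=1.8196 (f=0.6718); f(x1) < f(x2) => keep [-0.0900, 1.8196]
Final interval: [-0.0900, 1.8196]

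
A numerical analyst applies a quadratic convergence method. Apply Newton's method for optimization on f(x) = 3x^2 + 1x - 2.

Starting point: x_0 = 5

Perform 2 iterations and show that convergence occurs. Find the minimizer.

f(x) = 3x^2 + 1x - 2, f'(x) = 6x + (1), f''(x) = 6
Step 1: f'(5) = 31, x_1 = 5 - 31/6 = -1/6
Step 2: f'(-1/6) = 0, x_2 = -1/6 (converged)
Newton's method converges in 1 step for quadratics.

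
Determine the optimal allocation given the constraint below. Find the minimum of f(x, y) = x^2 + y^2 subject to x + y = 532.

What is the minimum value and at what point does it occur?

Substitute y = 532 - x into f(x,y) = x^2 + y^2:
g(x) = x^2 + (532 - x)^2 = 2x^2 - 1064x + 283024
g'(x) = 4x - 1064 = 0  =>  x = 266
y = 532 - 266 = 266
Minimum value = 266^2 + 266^2 = 141512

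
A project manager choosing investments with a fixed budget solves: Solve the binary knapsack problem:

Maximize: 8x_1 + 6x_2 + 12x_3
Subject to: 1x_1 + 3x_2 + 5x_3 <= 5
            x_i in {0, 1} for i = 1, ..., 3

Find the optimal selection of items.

Items: item 1 (v=8, w=1), item 2 (v=6, w=3), item 3 (v=12, w=5)
Capacity: 5
Checking all 8 subsets (w = total weight, v = total value):
  {}: w = 0, v = 0
  {1}: w = 1, v = 8
  {2}: w = 3, v = 6
  {3}: w = 5, v = 12
  {1, 2}: w = 4, v = 14
  {1, 3}: w = 6 > 5, infeasible
  {2, 3}: w = 8 > 5, infeasible
  {1, 2, 3}: w = 9 > 5, infeasible
Best feasible subset: items [1, 2]
Total weight: 4 <= 5, total value: 14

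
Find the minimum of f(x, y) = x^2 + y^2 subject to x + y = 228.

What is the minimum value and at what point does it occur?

Substitute y = 228 - x into f(x,y) = x^2 + y^2:
g(x) = x^2 + (228 - x)^2 = 2x^2 - 456x + 51984
g'(x) = 4x - 456 = 0  =>  x = 114
y = 228 - 114 = 114
Minimum value = 114^2 + 114^2 = 25992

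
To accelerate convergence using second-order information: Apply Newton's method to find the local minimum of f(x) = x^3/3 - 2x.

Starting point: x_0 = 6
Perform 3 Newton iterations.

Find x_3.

f(x) = x^3/3 - 2x
f'(x) = x^2 - 2, f''(x) = 2x
Newton update: x_{n+1} = x_n - (x_n^2 - 2)/(2*x_n)
Step 1: x_0 = 6, f'=34, f''=12, x_1 = 19/6
Step 2: x_1 = 19/6, f'=289/36, f''=19/3, x_2 = 433/228
Step 3: x_2 = 433/228, f'=83521/51984, f''=433/114, x_3 = 291457/197448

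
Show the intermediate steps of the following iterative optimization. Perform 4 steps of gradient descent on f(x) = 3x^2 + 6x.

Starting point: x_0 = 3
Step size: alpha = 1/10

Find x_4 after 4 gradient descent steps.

f(x) = 3x^2 + 6x, f'(x) = 6x + (6)
Step 1: f'(3) = 24, x_1 = 3 - 1/10 * 24 = 3/5
Step 2: f'(3/5) = 48/5, x_2 = 3/5 - 1/10 * 48/5 = -9/25
Step 3: f'(-9/25) = 96/25, x_3 = -9/25 - 1/10 * 96/25 = -93/125
Step 4: f'(-93/125) = 192/125, x_4 = -93/125 - 1/10 * 192/125 = -561/625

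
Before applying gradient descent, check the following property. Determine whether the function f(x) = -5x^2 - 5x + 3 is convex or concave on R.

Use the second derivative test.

f(x) = -5x^2 - 5x + 3
f'(x) = -10x - 5
f''(x) = -10
Since f''(x) = -10 < 0 for all x, f is concave on R.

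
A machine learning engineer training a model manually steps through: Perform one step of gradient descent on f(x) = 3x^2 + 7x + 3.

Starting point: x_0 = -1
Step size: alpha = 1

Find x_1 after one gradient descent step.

f(x) = 3x^2 + 7x + 3
f'(x) = 6x + 7
f'(-1) = 6*-1 + (7) = 1
x_1 = x_0 - alpha * f'(x_0) = -1 - 1 * 1 = -2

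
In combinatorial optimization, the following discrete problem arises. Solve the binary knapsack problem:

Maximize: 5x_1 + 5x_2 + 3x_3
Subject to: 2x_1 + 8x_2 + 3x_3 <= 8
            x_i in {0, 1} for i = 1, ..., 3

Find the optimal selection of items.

Items: item 1 (v=5, w=2), item 2 (v=5, w=8), item 3 (v=3, w=3)
Capacity: 8
Checking all 8 subsets (w = total weight, v = total value):
  {}: w = 0, v = 0
  {1}: w = 2, v = 5
  {2}: w = 8, v = 5
  {3}: w = 3, v = 3
  {1, 2}: w = 10 > 8, infeasible
  {1, 3}: w = 5, v = 8
  {2, 3}: w = 11 > 8, infeasible
  {1, 2, 3}: w = 13 > 8, infeasible
Best feasible subset: items [1, 3]
Total weight: 5 <= 8, total value: 8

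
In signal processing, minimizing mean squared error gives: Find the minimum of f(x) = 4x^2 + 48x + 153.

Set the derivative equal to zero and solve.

f(x) = 4x^2 + 48x + 153
f'(x) = 8x + (48) = 0
x = -48/8 = -6
f(-6) = 9
Since f''(x) = 8 > 0, this is a minimum.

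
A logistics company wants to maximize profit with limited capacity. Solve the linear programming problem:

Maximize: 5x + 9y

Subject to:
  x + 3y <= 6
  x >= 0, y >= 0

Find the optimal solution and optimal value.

The feasible region has vertices at [(0, 0), (6, 0), (0, 2)].
Checking objective 5x + 9y at each vertex:
  (0, 0): 5*0 + 9*0 = 0
  (6, 0): 5*6 + 9*0 = 30
  (0, 2): 5*0 + 9*2 = 18
Maximum is 30 at (6, 0).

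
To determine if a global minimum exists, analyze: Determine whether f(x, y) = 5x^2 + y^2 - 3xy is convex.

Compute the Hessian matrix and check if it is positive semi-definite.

f(x,y) = 5x^2 + y^2 - 3xy
Hessian H = [[10, -3], [-3, 2]]
trace(H) = 12, det(H) = 11
Eigenvalues: (12 +/- sqrt(100)) / 2 = 11, 1
Since both eigenvalues > 0, f is convex.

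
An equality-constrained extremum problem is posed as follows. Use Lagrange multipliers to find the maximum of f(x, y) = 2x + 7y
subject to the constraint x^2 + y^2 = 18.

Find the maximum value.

Set up Lagrange conditions: grad f = lambda * grad g
  2 = 2*lambda*x
  7 = 2*lambda*y
From these: x/y = 2/7, so x = 2t, y = 7t for some t.
Substitute into constraint: (2t)^2 + (7t)^2 = 18
  t^2 * 53 = 18
  t = sqrt(18/53)
Maximum = 2*x + 7*y = (2^2 + 7^2)*t = 53 * sqrt(18/53) = sqrt(954)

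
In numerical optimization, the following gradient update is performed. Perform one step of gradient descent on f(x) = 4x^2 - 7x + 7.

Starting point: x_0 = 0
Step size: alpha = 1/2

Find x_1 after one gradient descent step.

f(x) = 4x^2 - 7x + 7
f'(x) = 8x - 7
f'(0) = 8*0 + (-7) = -7
x_1 = x_0 - alpha * f'(x_0) = 0 - 1/2 * -7 = 7/2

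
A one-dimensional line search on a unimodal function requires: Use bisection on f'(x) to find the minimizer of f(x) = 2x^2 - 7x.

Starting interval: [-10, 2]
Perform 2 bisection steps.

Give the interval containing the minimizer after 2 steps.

Finding critical point of f(x) = 2x^2 - 7x using bisection on f'(x) = 4x + -7.
f'(x) = 0 when x = 7/4.
Starting interval: [-10, 2]
Step 1: mid = -4, f'(mid) = -23, new interval = [-4, 2]
Step 2: mid = -1, f'(mid) = -11, new interval = [-1, 2]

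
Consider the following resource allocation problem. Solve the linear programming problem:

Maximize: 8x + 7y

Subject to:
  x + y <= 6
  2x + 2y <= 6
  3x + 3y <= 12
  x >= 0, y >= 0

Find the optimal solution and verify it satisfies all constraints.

Feasible vertices: (0, 0), (0, 3), (3, 0)
Objective 8x + 7y at each vertex:
  (0, 0): 0
  (0, 3): 21
  (3, 0): 24
Maximum is 24 at (3, 0).
Verify constraints at (x, y) = (3, 0):
  1*3 + 1*0 = 3 <= 6
  2*3 + 2*0 = 6 <= 6 (active)
  3*3 + 3*0 = 9 <= 12
  x = 3 >= 0, y = 0 >= 0. All constraints satisfied.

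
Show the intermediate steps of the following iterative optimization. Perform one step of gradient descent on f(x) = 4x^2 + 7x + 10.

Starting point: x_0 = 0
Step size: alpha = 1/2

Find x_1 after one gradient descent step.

f(x) = 4x^2 + 7x + 10
f'(x) = 8x + 7
f'(0) = 8*0 + (7) = 7
x_1 = x_0 - alpha * f'(x_0) = 0 - 1/2 * 7 = -7/2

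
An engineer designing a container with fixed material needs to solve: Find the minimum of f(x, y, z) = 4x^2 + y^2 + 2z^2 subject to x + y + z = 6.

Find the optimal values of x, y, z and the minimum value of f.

Using Lagrange multipliers on f = 4x^2 + y^2 + 2z^2 with constraint x + y + z = 6:
Conditions: 2*4*x = lambda, 2*1*y = lambda, 2*2*z = lambda
So x = lambda/8, y = lambda/2, z = lambda/4
Substituting into constraint: lambda * (7/8) = 6
lambda = 48/7
x = 6/7, y = 24/7, z = 12/7
Minimum value = 144/7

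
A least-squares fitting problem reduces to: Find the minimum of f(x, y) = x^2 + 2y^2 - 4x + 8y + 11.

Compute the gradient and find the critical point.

f(x,y) = x^2 + 2y^2 - 4x + 8y + 11
df/dx = 2x + (-4) = 0  =>  x = 2
df/dy = 4y + (8) = 0  =>  y = -2
f(2, -2) = 1*(2)^2 + 2*(-2)^2 + -4*(2) + 8*(-2) + 11 = -1
Hessian is diagonal with entries 2, 4 > 0, so this is a minimum.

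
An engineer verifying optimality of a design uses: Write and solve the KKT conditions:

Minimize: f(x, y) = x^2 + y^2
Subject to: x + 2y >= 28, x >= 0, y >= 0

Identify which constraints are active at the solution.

KKT conditions for min x^2 + y^2 s.t. 1x + 2y >= 28, x >= 0, y >= 0:
Stationarity: 2x = mu*1 + mu_x, 2y = mu*2 + mu_y, with mu, mu_x, mu_y >= 0
Complementary slackness: mu*(x + 2y - 28) = 0, mu_x*x = 0, mu_y*y = 0
(0, 0) is infeasible (1*0 + 2*0 < 28), so if mu = 0 stationarity would force x = mu_x/2 >= 0, y = mu_y/2 >= 0 with mu_x*x = mu_y*y = 0, i.e. x = y = 0: contradiction. Hence mu > 0 and x + 2y = 28 is active.
Try x > 0, y > 0 (so mu_x = mu_y = 0): x = 1*mu/2, y = 2*mu/2
Substitute: 1*(1*mu/2) + 2*(2*mu/2) = 28
  mu*5/2 = 28 => mu = 56/5
x* = 28/5 > 0, y* = 56/5 > 0, consistent with mu_x = mu_y = 0.
f is convex and the constraints are linear, so this KKT point is the global minimum.
f* = 784/5
Active constraints: x + 2y >= 28 (holds with equality, mu = 56/5 > 0); x >= 0 and y >= 0 are inactive (mu_x = mu_y = 0).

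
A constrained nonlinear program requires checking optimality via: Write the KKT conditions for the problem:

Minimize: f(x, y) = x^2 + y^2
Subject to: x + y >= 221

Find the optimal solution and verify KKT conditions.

KKT conditions for min x^2 + y^2 s.t. x + y >= 221:
Stationarity: 2x = mu, 2y = mu
So x = y = mu/2.
Complementary slackness: mu*(x + y - 221) = 0
Primal feasibility: x + y >= 221; dual feasibility: mu >= 0
If mu = 0 then x = y = 0, but 0 + 0 < 221 is infeasible, so the constraint is active.
Constraint active: x + y = 2*(mu/2) = 221 => mu = 221
x = y = 221/2, f = 48841/2
Verify: stationarity 2*(221/2) = 221 = mu; primal 221/2 + 221/2 = 221 >= 221; dual mu = 221 >= 0; complementary slackness 221*(221 - 221) = 0. All KKT conditions hold.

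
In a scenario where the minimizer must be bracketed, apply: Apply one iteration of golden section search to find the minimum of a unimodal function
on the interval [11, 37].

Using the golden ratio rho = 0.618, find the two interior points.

Golden section search on [11, 37].
Golden ratio rho = 0.618 (approx).
Interior points:
  x_1 = 11 + (1-0.618)*26 = 20.9320
  x_2 = 11 + 0.618*26 = 27.0680
Compare f(x_1) and f(x_2) to determine which subinterval to keep.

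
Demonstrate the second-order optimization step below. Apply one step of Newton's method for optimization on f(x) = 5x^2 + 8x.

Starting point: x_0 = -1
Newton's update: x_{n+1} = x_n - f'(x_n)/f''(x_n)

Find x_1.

f(x) = 5x^2 + 8x
f'(x) = 10x + (8), f''(x) = 10
Newton step: x_1 = x_0 - f'(x_0)/f''(x_0)
f'(-1) = -2
x_1 = -1 - -2/10 = -4/5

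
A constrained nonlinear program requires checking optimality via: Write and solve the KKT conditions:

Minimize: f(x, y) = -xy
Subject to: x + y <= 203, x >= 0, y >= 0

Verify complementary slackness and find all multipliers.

Problem: min -xy s.t. x + y <= 203 (multiplier lambda), x >= 0 (mu_x), y >= 0 (mu_y)
KKT stationarity: -y + lambda - mu_x = 0, -x + lambda - mu_y = 0, with lambda, mu_x, mu_y >= 0
Complementary slackness: lambda*(x + y - 203) = 0, mu_x*x = 0, mu_y*y = 0
If lambda = 0: y = -mu_x <= 0 and x = -mu_y <= 0 force x = y = 0 with f = 0; but x = y = 203/2 is feasible with f = -41209/4 < 0, so this is not the minimum. Hence lambda > 0 and x + y = 203.
Try x > 0, y > 0 (so mu_x = mu_y = 0): y = lambda, x = lambda => x = y = lambda
x + y = 203 => 2*lambda = 203 => lambda = 203/2
x* = y* = 203/2 > 0, consistent with mu_x = mu_y = 0.
(Any feasible point with x = 0 or y = 0 has f = 0 > -41209/4, so the minimum is not on those boundaries.)
min(-xy) = -41209/4 (i.e. max xy = 41209/4)
Multipliers: lambda = 203/2, mu_x = 0, mu_y = 0
Complementary slackness: lambda*(x + y - 203) = 203/2*(203/2 + 203/2 - 203) = 0, mu_x*x = 0*203/2 = 0, mu_y*y = 0*203/2 = 0. Satisfied.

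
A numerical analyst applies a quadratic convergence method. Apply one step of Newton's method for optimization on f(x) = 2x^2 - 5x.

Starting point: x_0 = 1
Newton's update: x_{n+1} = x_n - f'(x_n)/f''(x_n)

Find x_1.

f(x) = 2x^2 - 5x
f'(x) = 4x + (-5), f''(x) = 4
Newton step: x_1 = x_0 - f'(x_0)/f''(x_0)
f'(1) = -1
x_1 = 1 - -1/4 = 5/4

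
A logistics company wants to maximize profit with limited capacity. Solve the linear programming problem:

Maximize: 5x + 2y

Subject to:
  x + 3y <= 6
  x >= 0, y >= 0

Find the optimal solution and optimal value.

The feasible region has vertices at [(0, 0), (6, 0), (0, 2)].
Checking objective 5x + 2y at each vertex:
  (0, 0): 5*0 + 2*0 = 0
  (6, 0): 5*6 + 2*0 = 30
  (0, 2): 5*0 + 2*2 = 4
Maximum is 30 at (6, 0).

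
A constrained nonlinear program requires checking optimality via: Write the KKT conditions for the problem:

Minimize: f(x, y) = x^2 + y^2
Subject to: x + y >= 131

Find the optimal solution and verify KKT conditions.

KKT conditions for min x^2 + y^2 s.t. x + y >= 131:
Stationarity: 2x = mu, 2y = mu
So x = y = mu/2.
Complementary slackness: mu*(x + y - 131) = 0
Primal feasibility: x + y >= 131; dual feasibility: mu >= 0
If mu = 0 then x = y = 0, but 0 + 0 < 131 is infeasible, so the constraint is active.
Constraint active: x + y = 2*(mu/2) = 131 => mu = 131
x = y = 131/2, f = 17161/2
Verify: stationarity 2*(131/2) = 131 = mu; primal 131/2 + 131/2 = 131 >= 131; dual mu = 131 >= 0; complementary slackness 131*(131 - 131) = 0. All KKT conditions hold.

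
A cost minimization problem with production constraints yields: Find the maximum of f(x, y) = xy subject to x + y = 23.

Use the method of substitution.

Substitute y = 23 - x into f(x,y) = xy:
g(x) = x(23 - x) = 23x - x^2
g'(x) = 23 - 2x = 0  =>  x = 23/2
y = 23 - 23/2 = 23/2
Maximum value = (23/2) * (23/2) = 529/4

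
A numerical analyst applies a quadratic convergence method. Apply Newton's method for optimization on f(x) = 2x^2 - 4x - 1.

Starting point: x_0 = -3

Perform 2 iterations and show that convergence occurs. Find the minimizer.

f(x) = 2x^2 - 4x - 1, f'(x) = 4x + (-4), f''(x) = 4
Step 1: f'(-3) = -16, x_1 = -3 - -16/4 = 1
Step 2: f'(1) = 0, x_2 = 1 (converged)
Newton's method converges in 1 step for quadratics.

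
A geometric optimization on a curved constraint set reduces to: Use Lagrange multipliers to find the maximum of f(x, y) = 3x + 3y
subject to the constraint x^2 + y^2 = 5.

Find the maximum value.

Set up Lagrange conditions: grad f = lambda * grad g
  3 = 2*lambda*x
  3 = 2*lambda*y
From these: x/y = 3/3, so x = 3t, y = 3t for some t.
Substitute into constraint: (3t)^2 + (3t)^2 = 5
  t^2 * 18 = 5
  t = sqrt(5/18)
Maximum = 3*x + 3*y = (3^2 + 3^2)*t = 18 * sqrt(5/18) = sqrt(90)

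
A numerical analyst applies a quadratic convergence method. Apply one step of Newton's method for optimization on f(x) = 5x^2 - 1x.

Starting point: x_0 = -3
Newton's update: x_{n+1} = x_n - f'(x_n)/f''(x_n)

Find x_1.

f(x) = 5x^2 - 1x
f'(x) = 10x + (-1), f''(x) = 10
Newton step: x_1 = x_0 - f'(x_0)/f''(x_0)
f'(-3) = -31
x_1 = -3 - -31/10 = 1/10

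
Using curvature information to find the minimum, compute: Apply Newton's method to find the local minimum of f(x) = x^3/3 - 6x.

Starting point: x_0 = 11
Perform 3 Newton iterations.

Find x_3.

f(x) = x^3/3 - 6x
f'(x) = x^2 - 6, f''(x) = 2x
Newton update: x_{n+1} = x_n - (x_n^2 - 6)/(2*x_n)
Step 1: x_0 = 11, f'=115, f''=22, x_1 = 127/22
Step 2: x_1 = 127/22, f'=13225/484, f''=127/11, x_2 = 19033/5588
Step 3: x_2 = 19033/5588, f'=174900625/31225744, f''=19033/2794, x_3 = 549609553/212712808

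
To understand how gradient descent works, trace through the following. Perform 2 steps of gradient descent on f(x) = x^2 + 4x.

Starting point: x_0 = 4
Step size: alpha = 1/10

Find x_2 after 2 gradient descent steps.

f(x) = x^2 + 4x, f'(x) = 2x + (4)
Step 1: f'(4) = 12, x_1 = 4 - 1/10 * 12 = 14/5
Step 2: f'(14/5) = 48/5, x_2 = 14/5 - 1/10 * 48/5 = 46/25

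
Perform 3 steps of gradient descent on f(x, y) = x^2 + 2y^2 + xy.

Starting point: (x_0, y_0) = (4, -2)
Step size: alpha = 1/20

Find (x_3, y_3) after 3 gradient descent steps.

f(x,y) = x^2 + 2y^2 + xy
grad_x = 2x + 1y, grad_y = 4y + 1x
Step 1: grad = (6, -4), (37/10, -9/5)
Step 2: grad = (28/5, -7/2), (171/50, -13/8)
Step 3: grad = (1043/200, -77/25), (12637/4000, -1471/1000)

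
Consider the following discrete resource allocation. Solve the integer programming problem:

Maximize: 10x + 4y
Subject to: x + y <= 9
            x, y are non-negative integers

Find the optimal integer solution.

Objective: 10x + 4y, constraint: x + y <= 9
Coefficient of x is 10 >= coefficient of y is 4, so allocate the entire budget to x.
Optimal: x = 9, y = 0, value = 90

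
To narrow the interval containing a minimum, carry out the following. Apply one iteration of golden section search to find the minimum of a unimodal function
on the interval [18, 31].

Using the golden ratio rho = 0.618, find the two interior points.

Golden section search on [18, 31].
Golden ratio rho = 0.618 (approx).
Interior points:
  x_1 = 18 + (1-0.618)*13 = 22.9660
  x_2 = 18 + 0.618*13 = 26.0340
Compare f(x_1) and f(x_2) to determine which subinterval to keep.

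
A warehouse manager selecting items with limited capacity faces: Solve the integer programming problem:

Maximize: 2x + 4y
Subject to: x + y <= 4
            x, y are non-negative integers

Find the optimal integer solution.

Objective: 2x + 4y, constraint: x + y <= 4
Coefficient of y is 4 > coefficient of x is 2, so allocate the entire budget to y.
Optimal: x = 0, y = 4, value = 16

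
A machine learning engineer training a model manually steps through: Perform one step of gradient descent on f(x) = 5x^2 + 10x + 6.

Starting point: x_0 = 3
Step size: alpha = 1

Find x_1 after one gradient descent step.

f(x) = 5x^2 + 10x + 6
f'(x) = 10x + 10
f'(3) = 10*3 + (10) = 40
x_1 = x_0 - alpha * f'(x_0) = 3 - 1 * 40 = -37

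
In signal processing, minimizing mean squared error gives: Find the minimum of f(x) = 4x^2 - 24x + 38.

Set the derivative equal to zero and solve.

f(x) = 4x^2 - 24x + 38
f'(x) = 8x + (-24) = 0
x = 24/8 = 3
f(3) = 2
Since f''(x) = 8 > 0, this is a minimum.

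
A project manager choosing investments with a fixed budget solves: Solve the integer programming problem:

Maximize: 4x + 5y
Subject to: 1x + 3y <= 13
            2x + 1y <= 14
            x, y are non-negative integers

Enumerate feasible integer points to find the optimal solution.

Constraint 1: 1x + 3y <= 13
Constraint 2: 2x + 1y <= 14
Feasible x range (need y >= 0): 0 <= x <= min(13/1, 14/2) => x in {0, ..., 7}.
Enumerate feasible integer points row by row (the coefficient of y is 5 > 0, so for each x the largest feasible y gives the best value):
  x = 0: y <= min((13 - 1*0)/3, (14 - 2*0)/1) => y in {0, ..., 4}; best 4*0 + 5*4 = 20
  x = 1: y <= min((13 - 1*1)/3, (14 - 2*1)/1) => y in {0, ..., 4}; best 4*1 + 5*4 = 24
  x = 2: y <= min((13 - 1*2)/3, (14 - 2*2)/1) => y in {0, ..., 3}; best 4*2 + 5*3 = 23
  x = 3: y <= min((13 - 1*3)/3, (14 - 2*3)/1) => y in {0, ..., 3}; best 4*3 + 5*3 = 27
  x = 4: y <= min((13 - 1*4)/3, (14 - 2*4)/1) => y in {0, ..., 3}; best 4*4 + 5*3 = 31
  x = 5: y <= min((13 - 1*5)/3, (14 - 2*5)/1) => y in {0, ..., 2}; best 4*5 + 5*2 = 30
  x = 6: y <= min((13 - 1*6)/3, (14 - 2*6)/1) => y in {0, ..., 2}; best 4*6 + 5*2 = 34
  x = 7: y <= min((13 - 1*7)/3, (14 - 2*7)/1) => y in {0}; best 4*7 + 5*0 = 28
The maximum 4x + 5y = 34 is achieved at x = 6, y = 2.
Check: 1*6 + 3*2 = 12 <= 13 and 2*6 + 1*2 = 14 <= 14.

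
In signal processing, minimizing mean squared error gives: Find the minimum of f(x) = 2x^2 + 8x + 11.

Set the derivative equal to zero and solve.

f(x) = 2x^2 + 8x + 11
f'(x) = 4x + (8) = 0
x = -8/4 = -2
f(-2) = 3
Since f''(x) = 4 > 0, this is a minimum.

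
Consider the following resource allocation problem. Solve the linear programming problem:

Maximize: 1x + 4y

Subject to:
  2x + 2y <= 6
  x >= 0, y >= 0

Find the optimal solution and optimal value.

The feasible region has vertices at [(0, 0), (3, 0), (0, 3)].
Checking objective 1x + 4y at each vertex:
  (0, 0): 1*0 + 4*0 = 0
  (3, 0): 1*3 + 4*0 = 3
  (0, 3): 1*0 + 4*3 = 12
Maximum is 12 at (0, 3).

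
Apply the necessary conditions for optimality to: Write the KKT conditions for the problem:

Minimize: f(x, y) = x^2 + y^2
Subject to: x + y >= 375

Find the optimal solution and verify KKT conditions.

KKT conditions for min x^2 + y^2 s.t. x + y >= 375:
Stationarity: 2x = mu, 2y = mu
So x = y = mu/2.
Complementary slackness: mu*(x + y - 375) = 0
Primal feasibility: x + y >= 375; dual feasibility: mu >= 0
If mu = 0 then x = y = 0, but 0 + 0 < 375 is infeasible, so the constraint is active.
Constraint active: x + y = 2*(mu/2) = 375 => mu = 375
x = y = 375/2, f = 140625/2
Verify: stationarity 2*(375/2) = 375 = mu; primal 375/2 + 375/2 = 375 >= 375; dual mu = 375 >= 0; complementary slackness 375*(375 - 375) = 0. All KKT conditions hold.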